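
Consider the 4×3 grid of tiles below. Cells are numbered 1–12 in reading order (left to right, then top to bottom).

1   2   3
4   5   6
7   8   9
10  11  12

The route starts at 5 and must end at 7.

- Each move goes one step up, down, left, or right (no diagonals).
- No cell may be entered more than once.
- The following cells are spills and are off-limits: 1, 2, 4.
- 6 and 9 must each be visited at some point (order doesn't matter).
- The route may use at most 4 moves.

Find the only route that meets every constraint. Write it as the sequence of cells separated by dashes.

The 4-move cap with required stops at 6, 9 leaves no slack for detours.
Route from 5: right 1 to 6, down 1 to 9, left 2 to 7 — 4 moves in all.
Check: all required cells visited; 4 ≤ 4 moves.

5 - 6 - 9 - 8 - 7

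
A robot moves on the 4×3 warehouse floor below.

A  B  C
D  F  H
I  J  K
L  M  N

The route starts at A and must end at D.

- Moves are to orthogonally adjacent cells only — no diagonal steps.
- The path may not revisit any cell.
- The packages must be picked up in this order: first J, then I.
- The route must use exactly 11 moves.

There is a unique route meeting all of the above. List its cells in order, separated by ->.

The waypoints must appear in the order J, I, with no cell reused.
Route from A: 2× right (reaching C), down to H, left to F, down to J, right to K, down to N, 2× left (reaching L), 2× up (reaching D) — 11 moves in all.
Check: order respected (J at step 5, I at step 10); 11 moves as required.

A -> B -> C -> H -> F -> J -> K -> N -> M -> L -> I -> D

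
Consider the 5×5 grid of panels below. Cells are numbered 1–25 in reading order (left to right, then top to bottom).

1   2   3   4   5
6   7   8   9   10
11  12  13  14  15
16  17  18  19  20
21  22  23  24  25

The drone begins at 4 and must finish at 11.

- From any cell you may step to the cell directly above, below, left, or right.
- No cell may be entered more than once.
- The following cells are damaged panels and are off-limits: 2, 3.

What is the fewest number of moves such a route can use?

5

The Manhattan distance from 4 to 11 is |1−3| + |4−1| = 5, so at least 5 moves are needed.
A route of 5 moves achieves this: 4 → 9 → 14 → 13 → 12 → 11.
Since 5 matches the lower bound, it is optimal.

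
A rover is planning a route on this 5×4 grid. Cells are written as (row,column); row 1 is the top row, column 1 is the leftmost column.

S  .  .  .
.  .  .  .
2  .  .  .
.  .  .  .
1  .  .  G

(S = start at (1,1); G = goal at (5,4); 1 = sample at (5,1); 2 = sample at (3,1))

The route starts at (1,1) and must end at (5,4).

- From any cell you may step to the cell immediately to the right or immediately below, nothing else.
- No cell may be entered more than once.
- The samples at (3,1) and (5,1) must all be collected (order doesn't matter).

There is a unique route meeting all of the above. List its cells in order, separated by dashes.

(1,1) - (2,1) - (3,1) - (4,1) - (5,1) - (5,2) - (5,3) - (5,4)

Moves only go right or down, so the column and row indices never decrease.
Route from (1,1): down 4 to (5,1), right 3 to (5,4) — 7 moves in all.
Check: all required cells visited.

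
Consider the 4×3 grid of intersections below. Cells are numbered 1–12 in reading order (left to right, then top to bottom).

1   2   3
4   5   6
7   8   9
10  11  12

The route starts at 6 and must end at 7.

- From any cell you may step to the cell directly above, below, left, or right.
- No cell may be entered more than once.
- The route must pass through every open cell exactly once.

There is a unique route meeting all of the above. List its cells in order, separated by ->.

6 -> 3 -> 2 -> 1 -> 4 -> 5 -> 8 -> 9 -> 12 -> 11 -> 10 -> 7

Need to visit all 12 open cells exactly once, starting at 6 and ending at 7.
Cell 1 has only two open neighbours (4 and 2), so the path must pass straight through it: one of those is the cell it's entered from and the other is where it exits.
Route from 6: up to 3, 2× left (reaching 1), down to 4, right to 5, down to 8, right to 9, down to 12, 2× left (reaching 10), up to 7 — 11 moves in all.
Check: all 12 open cells covered.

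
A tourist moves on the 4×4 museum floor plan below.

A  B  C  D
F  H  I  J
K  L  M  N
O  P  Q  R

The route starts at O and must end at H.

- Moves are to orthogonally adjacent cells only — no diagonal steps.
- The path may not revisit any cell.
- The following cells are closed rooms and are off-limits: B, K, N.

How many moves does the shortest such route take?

The Manhattan distance from O to H is |4−2| + |1−2| = 3, so at least 3 moves are needed.
A route of 3 moves achieves this: O → P → L → H.
Since 3 matches the lower bound, it is optimal.

3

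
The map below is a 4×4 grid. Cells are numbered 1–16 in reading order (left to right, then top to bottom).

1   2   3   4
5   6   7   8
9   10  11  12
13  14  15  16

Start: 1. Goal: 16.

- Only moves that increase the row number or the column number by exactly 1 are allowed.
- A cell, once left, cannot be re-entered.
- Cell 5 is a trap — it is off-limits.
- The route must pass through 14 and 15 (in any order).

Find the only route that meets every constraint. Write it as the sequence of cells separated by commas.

1, 2, 6, 10, 14, 15, 16

Moves only go right or down, so the column and row indices never decrease.
Route from 1: right 1 to 2, down 3 to 14, right 2 to 16 — 6 moves in all.
Check: all required cells visited.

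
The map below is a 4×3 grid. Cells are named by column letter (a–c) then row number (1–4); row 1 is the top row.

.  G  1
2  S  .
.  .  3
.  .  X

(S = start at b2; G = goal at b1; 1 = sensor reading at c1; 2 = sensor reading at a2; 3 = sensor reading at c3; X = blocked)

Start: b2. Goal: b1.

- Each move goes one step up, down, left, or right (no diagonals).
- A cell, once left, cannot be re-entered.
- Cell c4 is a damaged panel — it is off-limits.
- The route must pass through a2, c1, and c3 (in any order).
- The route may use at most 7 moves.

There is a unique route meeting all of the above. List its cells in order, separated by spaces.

Any route must reach a2, c1, and c3 and still end at b1 within 7 moves, so the order of the required stops is forced.
Route from b2: left 1 to a2, down 1 to a3, right 2 to c3, up 2 to c1, left 1 to b1 — 7 moves in all.
Check: all required cells visited; 7 ≤ 7 moves.

b2 a2 a3 b3 c3 c2 c1 b1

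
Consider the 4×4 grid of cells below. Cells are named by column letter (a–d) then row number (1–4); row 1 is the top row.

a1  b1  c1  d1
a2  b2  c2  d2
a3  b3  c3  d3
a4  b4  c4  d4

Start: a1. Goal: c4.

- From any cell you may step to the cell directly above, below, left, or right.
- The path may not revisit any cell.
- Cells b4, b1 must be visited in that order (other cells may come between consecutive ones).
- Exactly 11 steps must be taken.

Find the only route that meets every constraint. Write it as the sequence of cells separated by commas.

The waypoints must appear in the order b4, b1, with no cell reused.
Route from a1: down 3 to a4, right 1 to b4, up 3 to b1, right 1 to c1, down 3 to c4 — 11 moves in all.
Check: order respected (b4 at step 4, b1 at step 7); 11 moves as required.

a1, a2, a3, a4, b4, b3, b2, b1, c1, c2, c3, c4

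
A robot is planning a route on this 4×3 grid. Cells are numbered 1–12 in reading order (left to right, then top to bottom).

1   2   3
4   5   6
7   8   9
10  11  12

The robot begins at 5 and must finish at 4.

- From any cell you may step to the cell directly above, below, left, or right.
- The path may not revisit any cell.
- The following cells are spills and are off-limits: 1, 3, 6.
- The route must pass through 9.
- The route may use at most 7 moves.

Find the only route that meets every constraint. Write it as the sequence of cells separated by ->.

Any route must reach 9 and still end at 4 within 7 moves, so the order of the required stops is forced.
Route from 5: down 1 to 8, right 1 to 9, down 1 to 12, left 2 to 10, up 2 to 4 — 7 moves in all.
Check: all required cells visited; 7 ≤ 7 moves.

5 -> 8 -> 9 -> 12 -> 11 -> 10 -> 7 -> 4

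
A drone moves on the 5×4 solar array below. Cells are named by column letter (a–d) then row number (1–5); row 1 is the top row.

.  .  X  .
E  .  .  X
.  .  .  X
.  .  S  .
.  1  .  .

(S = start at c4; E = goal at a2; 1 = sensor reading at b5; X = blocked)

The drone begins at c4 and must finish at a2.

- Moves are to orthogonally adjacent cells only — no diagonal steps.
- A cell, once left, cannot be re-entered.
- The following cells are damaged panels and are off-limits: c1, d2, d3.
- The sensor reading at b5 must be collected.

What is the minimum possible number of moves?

Any route passes through b5 somewhere between c4 and a2. Summing Manhattan distances along the two legs (c4 → b5 → a2) gives a lower bound of 2 + 4 = 6 moves.
A route of 6 moves achieves this: c4 → c5 → b5 → b4 → b3 → b2 → a2.
Since 6 matches the lower bound, it is optimal.

6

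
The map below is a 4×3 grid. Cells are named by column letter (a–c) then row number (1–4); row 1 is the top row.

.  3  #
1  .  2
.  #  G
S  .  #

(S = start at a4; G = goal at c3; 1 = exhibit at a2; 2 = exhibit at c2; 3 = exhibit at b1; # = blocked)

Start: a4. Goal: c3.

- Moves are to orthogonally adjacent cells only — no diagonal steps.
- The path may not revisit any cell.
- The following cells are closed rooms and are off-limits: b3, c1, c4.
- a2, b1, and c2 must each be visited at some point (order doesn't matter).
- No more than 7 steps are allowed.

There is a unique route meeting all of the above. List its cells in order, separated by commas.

The budget equals the shortest possible length, so every move has to be on a shortest route through the required cells.
Route from a4: up 3 to a1, right 1 to b1, down 1 to b2, right 1 to c2, down 1 to c3 — 7 moves in all.
Check: all required cells visited; 7 ≤ 7 moves.

a4, a3, a2, a1, b1, b2, c2, c3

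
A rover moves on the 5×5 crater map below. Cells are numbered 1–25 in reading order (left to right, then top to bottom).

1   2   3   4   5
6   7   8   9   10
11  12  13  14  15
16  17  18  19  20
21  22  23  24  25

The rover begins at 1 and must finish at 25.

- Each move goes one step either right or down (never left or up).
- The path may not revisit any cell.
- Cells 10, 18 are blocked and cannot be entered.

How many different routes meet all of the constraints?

35

A right/down-only route from 1 to 25 makes exactly 4 down-moves and 4 right-moves in some order.
With no other constraints that would be C(8,4) = 70 routes.
Subtract routes through each blocked cell (inclusion–exclusion for overlaps): − through 10: 5 − through 18: 30 → 35.
That gives 35 routes.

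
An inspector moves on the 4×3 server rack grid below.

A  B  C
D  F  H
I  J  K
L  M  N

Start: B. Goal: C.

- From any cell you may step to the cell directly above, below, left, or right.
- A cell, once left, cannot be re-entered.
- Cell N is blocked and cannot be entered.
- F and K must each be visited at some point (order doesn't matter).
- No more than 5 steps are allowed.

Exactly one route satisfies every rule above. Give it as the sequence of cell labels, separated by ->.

The budget equals the shortest possible length, so every move has to be on a shortest route through the required cells.
Route from B: 2× down (reaching J), right to K, 2× up (reaching C) — 5 moves in all.
Check: all required cells visited; 5 ≤ 5 moves.

B -> F -> J -> K -> H -> C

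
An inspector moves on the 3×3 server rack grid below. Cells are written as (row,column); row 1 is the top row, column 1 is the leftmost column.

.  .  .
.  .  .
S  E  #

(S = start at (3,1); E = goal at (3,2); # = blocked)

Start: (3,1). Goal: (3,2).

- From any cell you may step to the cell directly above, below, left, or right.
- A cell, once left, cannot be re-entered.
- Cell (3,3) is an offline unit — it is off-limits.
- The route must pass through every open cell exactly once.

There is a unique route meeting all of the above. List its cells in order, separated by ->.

Need to visit all 8 open cells exactly once, starting at (3,1) and ending at (3,2).
Route from (3,1): up 2 to (1,1), right 2 to (1,3), down 1 to (2,3), left 1 to (2,2), down 1 to (3,2) — 7 moves in all.
Check: all 8 open cells covered.

(3,1) -> (2,1) -> (1,1) -> (1,2) -> (1,3) -> (2,3) -> (2,2) -> (3,2)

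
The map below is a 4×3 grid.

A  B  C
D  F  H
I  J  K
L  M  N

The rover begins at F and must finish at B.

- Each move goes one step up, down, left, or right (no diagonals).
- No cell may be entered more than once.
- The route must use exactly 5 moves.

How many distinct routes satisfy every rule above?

2

Need simple routes of exactly 5 moves from F to B (Manhattan distance 1, so 2 moves are spent on a detour and 2 undoing it).
Enumerating: F J I D A B | F J K H C B.
That gives 2 routes.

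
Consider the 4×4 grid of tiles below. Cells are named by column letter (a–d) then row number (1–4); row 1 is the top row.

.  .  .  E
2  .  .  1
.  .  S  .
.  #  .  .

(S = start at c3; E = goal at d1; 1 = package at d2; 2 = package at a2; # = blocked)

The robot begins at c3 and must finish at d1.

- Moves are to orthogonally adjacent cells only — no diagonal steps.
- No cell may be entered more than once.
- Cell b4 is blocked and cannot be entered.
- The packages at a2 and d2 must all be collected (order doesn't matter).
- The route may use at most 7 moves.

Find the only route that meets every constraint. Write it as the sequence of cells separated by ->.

c3 -> b3 -> a3 -> a2 -> b2 -> c2 -> d2 -> d1

Any route must reach a2 and d2 and still end at d1 within 7 moves, so the order of the required stops is forced.
Route from c3: 2× left (reaching a3), up to a2, 3× right (reaching d2), up to d1 — 7 moves in all.
Check: all required cells visited; 7 ≤ 7 moves.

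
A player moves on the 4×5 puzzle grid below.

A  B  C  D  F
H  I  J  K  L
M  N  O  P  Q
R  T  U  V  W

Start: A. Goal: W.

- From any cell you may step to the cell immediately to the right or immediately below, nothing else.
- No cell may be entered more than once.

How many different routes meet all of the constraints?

35

A right/down-only route from A to W makes exactly 3 down-moves and 4 right-moves in some order.
With no other constraints that would be C(7,3) = 35 routes.
That gives 35 routes.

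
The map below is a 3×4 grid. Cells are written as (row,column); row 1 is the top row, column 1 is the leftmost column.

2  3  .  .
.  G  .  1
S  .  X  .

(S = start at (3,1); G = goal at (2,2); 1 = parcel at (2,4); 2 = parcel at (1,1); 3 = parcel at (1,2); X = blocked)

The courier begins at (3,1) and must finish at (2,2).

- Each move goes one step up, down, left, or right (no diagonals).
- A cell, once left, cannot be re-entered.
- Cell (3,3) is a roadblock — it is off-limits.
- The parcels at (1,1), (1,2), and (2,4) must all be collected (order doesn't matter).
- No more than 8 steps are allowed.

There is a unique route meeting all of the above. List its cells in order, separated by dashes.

(3,1) - (2,1) - (1,1) - (1,2) - (1,3) - (1,4) - (2,4) - (2,3) - (2,2)

The budget equals the shortest possible length, so every move has to be on a shortest route through the required cells.
Route from (3,1): 2× up (reaching (1,1)), 3× right (reaching (1,4)), down to (2,4), 2× left (reaching (2,2)) — 8 moves in all.
Check: all required cells visited; 8 ≤ 8 moves.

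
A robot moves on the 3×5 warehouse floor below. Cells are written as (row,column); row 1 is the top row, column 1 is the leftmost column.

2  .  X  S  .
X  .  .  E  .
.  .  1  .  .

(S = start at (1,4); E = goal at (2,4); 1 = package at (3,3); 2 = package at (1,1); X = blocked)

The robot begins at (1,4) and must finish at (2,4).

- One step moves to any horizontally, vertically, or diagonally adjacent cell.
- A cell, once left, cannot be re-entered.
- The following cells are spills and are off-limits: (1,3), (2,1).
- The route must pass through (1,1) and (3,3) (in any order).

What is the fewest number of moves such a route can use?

6

Any route passes through (1,1) and (3,3) in some order between (1,4) and (2,4). Summing Chebyshev distances along each leg and taking the cheapest ordering ((1,4) → (1,1) → (3,3) → (2,4)) gives a lower bound of 3 + 2 + 1 = 6 moves.
A route of 6 moves achieves this: (1,4) → (2,3) → (1,2) → (1,1) → (2,2) → (3,3) → (2,4).
Since 6 matches the lower bound, it is optimal.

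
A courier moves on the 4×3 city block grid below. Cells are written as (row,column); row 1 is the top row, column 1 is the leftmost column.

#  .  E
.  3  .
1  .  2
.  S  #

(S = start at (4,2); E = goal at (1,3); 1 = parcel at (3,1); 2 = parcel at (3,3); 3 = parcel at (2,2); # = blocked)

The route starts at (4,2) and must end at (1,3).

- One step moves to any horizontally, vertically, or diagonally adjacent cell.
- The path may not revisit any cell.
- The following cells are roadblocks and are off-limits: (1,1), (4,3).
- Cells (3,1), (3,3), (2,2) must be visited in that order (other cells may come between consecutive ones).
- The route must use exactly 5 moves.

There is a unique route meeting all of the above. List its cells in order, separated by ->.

The waypoints must appear in the order (3,1), (3,3), (2,2), with no cell reused.
Route from (4,2): up-left 1 to (3,1), right 2 to (3,3), up-left 1 to (2,2), up-right 1 to (1,3) — 5 moves in all.
Check: order respected (1 at step 1, 2 at step 3, 3 at step 4); 5 moves as required.

(4,2) -> (3,1) -> (3,2) -> (3,3) -> (2,2) -> (1,3)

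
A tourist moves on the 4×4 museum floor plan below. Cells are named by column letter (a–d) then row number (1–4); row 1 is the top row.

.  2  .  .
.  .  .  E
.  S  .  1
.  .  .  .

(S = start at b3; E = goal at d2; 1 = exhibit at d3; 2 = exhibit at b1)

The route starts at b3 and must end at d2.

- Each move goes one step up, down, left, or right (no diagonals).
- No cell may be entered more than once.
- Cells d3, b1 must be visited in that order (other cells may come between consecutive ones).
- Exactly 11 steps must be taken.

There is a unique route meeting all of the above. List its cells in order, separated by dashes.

The waypoints must appear in the order d3, b1, with no cell reused.
Route from b3: down to b4, 2× right (reaching d4), up to d3, left to c3, up to c2, left to b2, up to b1, 2× right (reaching d1), down to d2 — 11 moves in all.
Check: order respected (1 at step 4, 2 at step 8); 11 moves as required.

b3 - b4 - c4 - d4 - d3 - c3 - c2 - b2 - b1 - c1 - d1 - d2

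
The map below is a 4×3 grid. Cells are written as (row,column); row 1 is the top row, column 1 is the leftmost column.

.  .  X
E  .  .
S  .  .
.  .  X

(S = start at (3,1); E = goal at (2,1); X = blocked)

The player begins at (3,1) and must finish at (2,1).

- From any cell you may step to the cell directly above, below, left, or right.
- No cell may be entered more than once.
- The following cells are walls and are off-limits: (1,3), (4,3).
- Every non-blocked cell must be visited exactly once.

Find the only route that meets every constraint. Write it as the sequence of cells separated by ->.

Need to visit all 10 open cells exactly once, starting at (3,1) and ending at (2,1).
Cell (2,3) has only two open neighbours ((3,3) and (2,2)), so the path must pass straight through it: one of those is the cell it's entered from and the other is where it exits.
Route from (3,1): down 1 to (4,1), right 1 to (4,2), up 1 to (3,2), right 1 to (3,3), up 1 to (2,3), left 1 to (2,2), up 1 to (1,2), left 1 to (1,1), down 1 to (2,1) — 9 moves in all.
Check: all 10 open cells covered.

(3,1) -> (4,1) -> (4,2) -> (3,2) -> (3,3) -> (2,3) -> (2,2) -> (1,2) -> (1,1) -> (2,1)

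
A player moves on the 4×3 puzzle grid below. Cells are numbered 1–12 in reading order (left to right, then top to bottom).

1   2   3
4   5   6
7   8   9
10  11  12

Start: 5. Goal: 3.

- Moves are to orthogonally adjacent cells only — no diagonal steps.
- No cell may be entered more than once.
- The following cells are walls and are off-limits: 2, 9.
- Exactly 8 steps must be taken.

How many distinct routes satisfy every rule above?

0

Need simple routes of exactly 8 moves from 5 to 3 (Manhattan distance 2, so 3 moves are spent on a detour and 3 undoing it).
No route satisfies every constraint, so the count is 0.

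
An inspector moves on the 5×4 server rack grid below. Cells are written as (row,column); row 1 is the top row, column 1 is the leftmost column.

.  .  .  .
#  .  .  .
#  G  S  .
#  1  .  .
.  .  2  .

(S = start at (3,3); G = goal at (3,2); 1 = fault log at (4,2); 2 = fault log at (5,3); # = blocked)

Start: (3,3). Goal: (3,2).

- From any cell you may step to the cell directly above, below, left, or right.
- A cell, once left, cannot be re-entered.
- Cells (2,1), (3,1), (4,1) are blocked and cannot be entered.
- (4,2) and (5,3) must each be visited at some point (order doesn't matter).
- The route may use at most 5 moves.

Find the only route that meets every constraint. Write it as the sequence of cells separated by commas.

The budget equals the shortest possible length, so every move has to be on a shortest route through the required cells.
Route from (3,3): 2× down (reaching (5,3)), left to (5,2), 2× up (reaching (3,2)) — 5 moves in all.
Check: all required cells visited; 5 ≤ 5 moves.

(3,3), (4,3), (5,3), (5,2), (4,2), (3,2)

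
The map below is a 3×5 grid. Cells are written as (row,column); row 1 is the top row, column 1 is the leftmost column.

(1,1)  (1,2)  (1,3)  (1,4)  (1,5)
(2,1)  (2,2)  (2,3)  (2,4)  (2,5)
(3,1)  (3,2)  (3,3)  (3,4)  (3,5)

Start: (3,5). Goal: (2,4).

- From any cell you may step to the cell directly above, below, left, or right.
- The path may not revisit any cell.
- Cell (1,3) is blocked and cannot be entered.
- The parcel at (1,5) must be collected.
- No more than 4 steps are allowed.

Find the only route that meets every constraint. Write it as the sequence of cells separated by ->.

(3,5) -> (2,5) -> (1,5) -> (1,4) -> (2,4)

The 4-move cap with required stops at (1,5) leaves no slack for detours.
Route from (3,5): up 2 to (1,5), left 1 to (1,4), down 1 to (2,4) — 4 moves in all.
Check: all required cells visited; 4 ≤ 4 moves.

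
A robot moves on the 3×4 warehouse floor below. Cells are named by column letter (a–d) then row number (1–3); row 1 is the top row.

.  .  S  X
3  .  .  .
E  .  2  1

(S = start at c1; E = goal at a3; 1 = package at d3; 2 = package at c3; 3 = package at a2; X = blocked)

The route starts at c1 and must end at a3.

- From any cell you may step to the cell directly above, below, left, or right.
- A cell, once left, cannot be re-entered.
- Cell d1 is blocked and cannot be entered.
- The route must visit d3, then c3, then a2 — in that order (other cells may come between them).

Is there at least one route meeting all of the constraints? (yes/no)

yes

One route that works: c1 → c2 → d2 → d3 → c3 → b3 → b2 → a2 → a3.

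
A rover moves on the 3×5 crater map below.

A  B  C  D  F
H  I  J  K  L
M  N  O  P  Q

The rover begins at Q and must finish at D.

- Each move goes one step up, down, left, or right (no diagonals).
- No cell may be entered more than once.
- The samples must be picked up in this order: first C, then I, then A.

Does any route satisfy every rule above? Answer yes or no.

no

Ignoring the required order, 16 revisit-free routes from Q to D pass through all of C, I, and A; the waypoint orders that occur are I → A → C (14); A → I → C (2) — never C → I → A.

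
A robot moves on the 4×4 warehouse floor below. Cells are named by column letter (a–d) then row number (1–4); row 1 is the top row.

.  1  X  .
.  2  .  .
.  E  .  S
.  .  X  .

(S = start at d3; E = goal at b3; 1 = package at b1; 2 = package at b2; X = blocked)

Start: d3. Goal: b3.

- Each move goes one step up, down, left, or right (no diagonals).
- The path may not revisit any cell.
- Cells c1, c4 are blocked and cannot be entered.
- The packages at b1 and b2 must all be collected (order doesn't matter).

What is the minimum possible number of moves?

8

Any route passes through b1 and b2 in some order between d3 and b3. Summing Manhattan distances along each leg and taking the cheapest ordering (d3 → b1 → b2 → b3) gives a lower bound of 4 + 1 + 1 = 6 moves.
The shortest route satisfying every rule uses 8 moves: d3 → d2 → c2 → b2 → b1 → a1 → a2 → a3 → b3.
The no-revisit rule (legs can't share cells) pushes the minimum above the 6-move bound; an exhaustive check rules out every length from 6 to 7, leaving 8 as the minimum.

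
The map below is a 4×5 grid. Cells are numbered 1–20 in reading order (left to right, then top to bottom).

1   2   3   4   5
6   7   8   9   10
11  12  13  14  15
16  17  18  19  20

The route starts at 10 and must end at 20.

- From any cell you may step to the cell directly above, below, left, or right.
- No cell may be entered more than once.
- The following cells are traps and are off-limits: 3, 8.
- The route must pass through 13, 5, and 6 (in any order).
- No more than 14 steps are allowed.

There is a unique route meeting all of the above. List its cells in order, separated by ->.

The budget equals the shortest possible length, so every move has to be on a shortest route through the required cells.
Route from 10: up to 5, left to 4, 2× down (reaching 14), 2× left (reaching 12), up to 7, left to 6, 2× down (reaching 16), 4× right (reaching 20) — 14 moves in all.
Check: all required cells visited; 14 ≤ 14 moves.

10 -> 5 -> 4 -> 9 -> 14 -> 13 -> 12 -> 7 -> 6 -> 11 -> 16 -> 17 -> 18 -> 19 -> 20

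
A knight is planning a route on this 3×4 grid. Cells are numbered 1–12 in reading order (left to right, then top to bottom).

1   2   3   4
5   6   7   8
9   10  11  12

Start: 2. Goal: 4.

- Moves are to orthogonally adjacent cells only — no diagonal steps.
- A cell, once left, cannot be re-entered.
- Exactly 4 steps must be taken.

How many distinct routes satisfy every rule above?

3

Need simple routes of exactly 4 moves from 2 to 4 (Manhattan distance 2, so 1 moves are spent on a detour and 1 undoing it).
Enumerating: 2 6 7 3 4 | 2 6 7 8 4 | 2 3 7 8 4.
That gives 3 routes.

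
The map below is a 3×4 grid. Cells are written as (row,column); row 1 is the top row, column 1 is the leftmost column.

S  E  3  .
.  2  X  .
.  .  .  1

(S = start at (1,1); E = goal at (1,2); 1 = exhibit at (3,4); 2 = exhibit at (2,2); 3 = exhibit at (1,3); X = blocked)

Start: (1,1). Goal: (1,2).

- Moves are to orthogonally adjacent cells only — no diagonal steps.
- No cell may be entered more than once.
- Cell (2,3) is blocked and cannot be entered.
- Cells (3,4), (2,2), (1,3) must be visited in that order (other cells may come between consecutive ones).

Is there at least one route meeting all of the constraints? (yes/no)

no

Ignoring the required order, 1 revisit-free route from (1,1) to (1,2) passes through all of (3,4), (2,2), and (1,3); the waypoint orders that occur are (2,2) → (3,4) → (1,3) (1) — never (3,4) → (2,2) → (1,3).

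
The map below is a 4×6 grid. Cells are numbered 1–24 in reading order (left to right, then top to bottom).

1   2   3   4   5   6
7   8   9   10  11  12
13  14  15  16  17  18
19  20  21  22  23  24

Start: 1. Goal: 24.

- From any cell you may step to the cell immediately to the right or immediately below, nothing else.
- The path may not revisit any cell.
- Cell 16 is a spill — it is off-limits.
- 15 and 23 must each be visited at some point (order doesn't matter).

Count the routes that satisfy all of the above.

A right/down-only route from 1 to 24 makes exactly 3 down-moves and 5 right-moves in some order.
With no other constraints that would be C(8,3) = 56 routes.
A monotone route can only reach the required cells in the order 15, 23, so split there and multiply the segment counts (each segment already excludes blocked cells): 1→15: 6; 15→23: 1; 23→24: 1; product = 6.
That gives 6 routes.

6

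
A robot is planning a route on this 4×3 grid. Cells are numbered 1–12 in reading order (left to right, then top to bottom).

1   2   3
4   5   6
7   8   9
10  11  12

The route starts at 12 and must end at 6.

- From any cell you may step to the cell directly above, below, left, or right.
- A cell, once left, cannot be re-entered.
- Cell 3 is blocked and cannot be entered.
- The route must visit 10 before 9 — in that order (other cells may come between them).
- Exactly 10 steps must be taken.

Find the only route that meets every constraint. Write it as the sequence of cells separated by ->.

The waypoints must appear in the order 10, 9, with no cell reused.
Route from 12: left 2 to 10, up 3 to 1, right 1 to 2, down 2 to 8, right 1 to 9, up 1 to 6 — 10 moves in all.
Check: order respected (10 at step 2, 9 at step 9); 10 moves as required.

12 -> 11 -> 10 -> 7 -> 4 -> 1 -> 2 -> 5 -> 8 -> 9 -> 6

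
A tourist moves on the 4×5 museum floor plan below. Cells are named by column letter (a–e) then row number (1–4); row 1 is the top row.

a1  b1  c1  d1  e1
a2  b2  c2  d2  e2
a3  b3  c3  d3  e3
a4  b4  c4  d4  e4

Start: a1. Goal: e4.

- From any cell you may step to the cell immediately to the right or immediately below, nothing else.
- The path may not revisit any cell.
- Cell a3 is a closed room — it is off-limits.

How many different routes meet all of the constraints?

30

A right/down-only route from a1 to e4 makes exactly 3 down-moves and 4 right-moves in some order.
With no other constraints that would be C(7,3) = 35 routes.
Subtract routes through each blocked cell (inclusion–exclusion for overlaps): − through a3: 5 → 30.
That gives 30 routes.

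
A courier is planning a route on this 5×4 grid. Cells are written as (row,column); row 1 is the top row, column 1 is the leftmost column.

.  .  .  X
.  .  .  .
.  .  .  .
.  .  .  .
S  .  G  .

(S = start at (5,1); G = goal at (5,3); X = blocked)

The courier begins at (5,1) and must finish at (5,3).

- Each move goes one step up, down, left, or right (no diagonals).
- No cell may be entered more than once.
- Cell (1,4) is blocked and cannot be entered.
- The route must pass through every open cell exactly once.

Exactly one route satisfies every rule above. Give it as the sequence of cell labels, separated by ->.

(5,1) -> (5,2) -> (4,2) -> (4,1) -> (3,1) -> (3,2) -> (2,2) -> (2,1) -> (1,1) -> (1,2) -> (1,3) -> (2,3) -> (2,4) -> (3,4) -> (3,3) -> (4,3) -> (4,4) -> (5,4) -> (5,3)

Need to visit all 19 open cells exactly once, starting at (5,1) and ending at (5,3).
Cell (2,4) has only two open neighbours ((3,4) and (2,3)), so the path must pass straight through it: one of those is the cell it's entered from and the other is where it exits.
Route from (5,1): right 1 to (5,2), up 1 to (4,2), left 1 to (4,1), up 1 to (3,1), right 1 to (3,2), up 1 to (2,2), left 1 to (2,1), up 1 to (1,1), right 2 to (1,3), down 1 to (2,3), right 1 to (2,4), down 1 to (3,4), left 1 to (3,3), down 1 to (4,3), right 1 to (4,4), down 1 to (5,4), left 1 to (5,3) — 18 moves in all.
Check: all 19 open cells covered.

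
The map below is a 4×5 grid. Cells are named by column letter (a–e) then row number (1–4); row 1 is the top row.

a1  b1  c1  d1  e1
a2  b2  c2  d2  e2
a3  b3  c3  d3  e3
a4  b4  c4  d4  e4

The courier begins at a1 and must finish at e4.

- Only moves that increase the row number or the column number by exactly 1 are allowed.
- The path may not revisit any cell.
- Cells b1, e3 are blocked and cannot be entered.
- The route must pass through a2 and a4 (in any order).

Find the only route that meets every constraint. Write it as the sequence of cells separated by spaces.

Moves only go right or down, so the column and row indices never decrease.
Route from a1: down 3 to a4, right 4 to e4 — 7 moves in all.
Check: all required cells visited.

a1 a2 a3 a4 b4 c4 d4 e4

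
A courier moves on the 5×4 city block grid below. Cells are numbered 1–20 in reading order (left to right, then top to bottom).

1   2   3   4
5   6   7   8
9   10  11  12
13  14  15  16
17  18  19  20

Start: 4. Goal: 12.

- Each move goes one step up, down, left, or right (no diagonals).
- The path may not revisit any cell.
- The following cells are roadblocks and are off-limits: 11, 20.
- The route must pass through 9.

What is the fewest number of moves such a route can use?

Any route passes through 9 somewhere between 4 and 12. Summing Manhattan distances along the two legs (4 → 9 → 12) gives a lower bound of 5 + 3 = 8 moves.
That bound ignores the blocked cells. Measuring each leg by the fewest moves that actually steer around them (4→9: 5; 9→12: 5) raises the lower bound to 10.
A route of 10 moves exists: 4 → 8 → 7 → 6 → 10 → 9 → 13 → 14 → 15 → 16 → 12.
Since 10 matches that lower bound, it is optimal.

10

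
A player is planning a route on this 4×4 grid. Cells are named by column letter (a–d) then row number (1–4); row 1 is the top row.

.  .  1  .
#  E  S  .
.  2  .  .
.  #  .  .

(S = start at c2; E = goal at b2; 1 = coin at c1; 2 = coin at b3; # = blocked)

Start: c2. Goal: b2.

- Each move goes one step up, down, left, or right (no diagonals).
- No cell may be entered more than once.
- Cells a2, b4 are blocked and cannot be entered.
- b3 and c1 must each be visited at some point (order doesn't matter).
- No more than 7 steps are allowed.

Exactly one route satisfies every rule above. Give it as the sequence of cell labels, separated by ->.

The budget equals the shortest possible length, so every move has to be on a shortest route through the required cells.
Route from c2: up to c1, right to d1, 2× down (reaching d3), 2× left (reaching b3), up to b2 — 7 moves in all.
Check: all required cells visited; 7 ≤ 7 moves.

c2 -> c1 -> d1 -> d2 -> d3 -> c3 -> b3 -> b2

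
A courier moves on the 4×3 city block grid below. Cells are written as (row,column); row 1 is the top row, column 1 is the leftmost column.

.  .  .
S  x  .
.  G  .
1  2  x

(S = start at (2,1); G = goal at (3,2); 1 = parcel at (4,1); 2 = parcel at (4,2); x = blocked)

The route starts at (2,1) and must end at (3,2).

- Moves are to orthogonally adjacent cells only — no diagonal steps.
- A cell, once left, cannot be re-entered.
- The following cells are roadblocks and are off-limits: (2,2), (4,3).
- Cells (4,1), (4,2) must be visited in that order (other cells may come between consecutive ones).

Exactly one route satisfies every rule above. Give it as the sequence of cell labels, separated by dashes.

(2,1) - (3,1) - (4,1) - (4,2) - (3,2)

The waypoints must appear in the order (4,1), (4,2), with no cell reused.
Route from (2,1): down 2 to (4,1), right 1 to (4,2), up 1 to (3,2) — 4 moves in all.
Check: order respected (1 at step 2, 2 at step 3).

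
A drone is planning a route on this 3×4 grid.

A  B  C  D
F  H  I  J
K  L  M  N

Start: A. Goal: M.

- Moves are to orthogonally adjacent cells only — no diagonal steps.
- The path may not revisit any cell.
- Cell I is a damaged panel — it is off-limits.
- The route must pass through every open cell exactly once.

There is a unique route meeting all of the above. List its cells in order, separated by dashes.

A - F - K - L - H - B - C - D - J - N - M

Need to visit all 11 open cells exactly once, starting at A and ending at M.
Route from A: down 2 to K, right 1 to L, up 2 to B, right 2 to D, down 2 to N, left 1 to M — 10 moves in all.
Check: all 11 open cells covered.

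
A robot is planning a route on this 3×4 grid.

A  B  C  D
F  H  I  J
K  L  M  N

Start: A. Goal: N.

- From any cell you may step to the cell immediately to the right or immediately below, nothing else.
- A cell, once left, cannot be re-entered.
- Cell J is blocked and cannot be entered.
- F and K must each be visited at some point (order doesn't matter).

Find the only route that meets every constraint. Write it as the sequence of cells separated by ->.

Moves only go right or down, so the column and row indices never decrease.
Route from A: down 2 to K, right 3 to N — 5 moves in all.
Check: all required cells visited.

A -> F -> K -> L -> M -> N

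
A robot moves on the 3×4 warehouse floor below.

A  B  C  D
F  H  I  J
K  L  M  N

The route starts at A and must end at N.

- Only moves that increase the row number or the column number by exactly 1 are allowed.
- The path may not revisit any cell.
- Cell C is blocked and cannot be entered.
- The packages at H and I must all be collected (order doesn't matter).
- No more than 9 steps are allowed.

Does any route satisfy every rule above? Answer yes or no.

yes

One route that works: A → F → H → I → M → N.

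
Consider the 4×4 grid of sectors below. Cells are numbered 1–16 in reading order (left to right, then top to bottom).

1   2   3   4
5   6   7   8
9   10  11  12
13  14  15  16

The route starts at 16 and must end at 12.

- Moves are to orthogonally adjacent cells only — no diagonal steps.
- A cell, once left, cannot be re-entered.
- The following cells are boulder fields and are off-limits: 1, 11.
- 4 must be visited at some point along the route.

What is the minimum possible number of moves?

9

Any route passes through 4 somewhere between 16 and 12. Summing Manhattan distances along the two legs (16 → 4 → 12) gives a lower bound of 3 + 2 = 5 moves.
The shortest route satisfying every rule uses 9 moves: 16 → 15 → 14 → 10 → 6 → 2 → 3 → 4 → 8 → 12.
The no-revisit rule (legs can't share cells) pushes the minimum above the 5-move bound; an exhaustive check rules out every length from 5 to 8 (on a 4-connected grid the length of any start-to-goal walk has the same parity as the Manhattan bound, so only lengths 5, 7, 9, … need checking), leaving 9 as the minimum.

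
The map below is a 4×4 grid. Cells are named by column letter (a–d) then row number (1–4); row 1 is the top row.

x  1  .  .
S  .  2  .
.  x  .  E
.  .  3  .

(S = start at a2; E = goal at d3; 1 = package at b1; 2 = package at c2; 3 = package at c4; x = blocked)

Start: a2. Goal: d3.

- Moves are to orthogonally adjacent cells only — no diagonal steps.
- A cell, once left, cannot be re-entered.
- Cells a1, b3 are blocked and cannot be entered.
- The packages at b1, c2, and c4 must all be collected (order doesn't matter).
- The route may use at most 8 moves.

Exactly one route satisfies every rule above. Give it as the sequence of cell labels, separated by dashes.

Any route must reach b1, c2, and c4 and still end at d3 within 8 moves, so the order of the required stops is forced.
Route from a2: right 1 to b2, up 1 to b1, right 1 to c1, down 3 to c4, right 1 to d4, up 1 to d3 — 8 moves in all.
Check: all required cells visited; 8 ≤ 8 moves.

a2 - b2 - b1 - c1 - c2 - c3 - c4 - d4 - d3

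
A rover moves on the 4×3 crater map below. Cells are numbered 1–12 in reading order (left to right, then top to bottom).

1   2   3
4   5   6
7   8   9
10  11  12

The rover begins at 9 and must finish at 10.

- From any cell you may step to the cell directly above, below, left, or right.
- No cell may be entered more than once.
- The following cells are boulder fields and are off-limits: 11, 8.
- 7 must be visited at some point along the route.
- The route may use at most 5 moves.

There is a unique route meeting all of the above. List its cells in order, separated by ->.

Any route must reach 7 and still end at 10 within 5 moves, so the order of the required stops is forced.
Route from 9: up to 6, 2× left (reaching 4), 2× down (reaching 10) — 5 moves in all.
Check: all required cells visited; 5 ≤ 5 moves.

9 -> 6 -> 5 -> 4 -> 7 -> 10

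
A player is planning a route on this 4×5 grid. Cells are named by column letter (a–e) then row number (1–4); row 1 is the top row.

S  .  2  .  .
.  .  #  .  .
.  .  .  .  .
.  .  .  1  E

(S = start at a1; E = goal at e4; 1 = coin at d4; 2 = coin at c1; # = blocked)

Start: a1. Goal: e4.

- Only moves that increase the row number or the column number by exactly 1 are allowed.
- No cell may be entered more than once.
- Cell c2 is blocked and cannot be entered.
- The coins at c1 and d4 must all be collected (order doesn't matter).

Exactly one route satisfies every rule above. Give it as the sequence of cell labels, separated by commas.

Moves only go right or down, so the column and row indices never decrease.
Route from a1: 3× right (reaching d1), 3× down (reaching d4), right to e4 — 7 moves in all.
Check: all required cells visited.

a1, b1, c1, d1, d2, d3, d4, e4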